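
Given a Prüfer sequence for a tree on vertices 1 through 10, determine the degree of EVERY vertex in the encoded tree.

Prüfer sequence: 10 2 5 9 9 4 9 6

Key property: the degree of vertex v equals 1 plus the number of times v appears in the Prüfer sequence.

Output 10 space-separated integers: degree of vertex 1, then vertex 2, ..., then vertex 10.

p_1 = 10: count[10] becomes 1
p_2 = 2: count[2] becomes 1
p_3 = 5: count[5] becomes 1
p_4 = 9: count[9] becomes 1
p_5 = 9: count[9] becomes 2
p_6 = 4: count[4] becomes 1
p_7 = 9: count[9] becomes 3
p_8 = 6: count[6] becomes 1
Degrees (1 + count): deg[1]=1+0=1, deg[2]=1+1=2, deg[3]=1+0=1, deg[4]=1+1=2, deg[5]=1+1=2, deg[6]=1+1=2, deg[7]=1+0=1, deg[8]=1+0=1, deg[9]=1+3=4, deg[10]=1+1=2

Answer: 1 2 1 2 2 2 1 1 4 2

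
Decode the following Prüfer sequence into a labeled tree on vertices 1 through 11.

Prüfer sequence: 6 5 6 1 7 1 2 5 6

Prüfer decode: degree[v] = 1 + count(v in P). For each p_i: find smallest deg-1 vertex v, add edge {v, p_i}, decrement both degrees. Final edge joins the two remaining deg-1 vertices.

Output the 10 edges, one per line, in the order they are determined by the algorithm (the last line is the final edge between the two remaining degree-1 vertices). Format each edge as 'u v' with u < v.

Answer: 3 6
4 5
6 8
1 9
7 10
1 7
1 2
2 5
5 6
6 11

Derivation:
Initial degrees: {1:3, 2:2, 3:1, 4:1, 5:3, 6:4, 7:2, 8:1, 9:1, 10:1, 11:1}
Step 1: smallest deg-1 vertex = 3, p_1 = 6. Add edge {3,6}. Now deg[3]=0, deg[6]=3.
Step 2: smallest deg-1 vertex = 4, p_2 = 5. Add edge {4,5}. Now deg[4]=0, deg[5]=2.
Step 3: smallest deg-1 vertex = 8, p_3 = 6. Add edge {6,8}. Now deg[8]=0, deg[6]=2.
Step 4: smallest deg-1 vertex = 9, p_4 = 1. Add edge {1,9}. Now deg[9]=0, deg[1]=2.
Step 5: smallest deg-1 vertex = 10, p_5 = 7. Add edge {7,10}. Now deg[10]=0, deg[7]=1.
Step 6: smallest deg-1 vertex = 7, p_6 = 1. Add edge {1,7}. Now deg[7]=0, deg[1]=1.
Step 7: smallest deg-1 vertex = 1, p_7 = 2. Add edge {1,2}. Now deg[1]=0, deg[2]=1.
Step 8: smallest deg-1 vertex = 2, p_8 = 5. Add edge {2,5}. Now deg[2]=0, deg[5]=1.
Step 9: smallest deg-1 vertex = 5, p_9 = 6. Add edge {5,6}. Now deg[5]=0, deg[6]=1.
Final: two remaining deg-1 vertices are 6, 11. Add edge {6,11}.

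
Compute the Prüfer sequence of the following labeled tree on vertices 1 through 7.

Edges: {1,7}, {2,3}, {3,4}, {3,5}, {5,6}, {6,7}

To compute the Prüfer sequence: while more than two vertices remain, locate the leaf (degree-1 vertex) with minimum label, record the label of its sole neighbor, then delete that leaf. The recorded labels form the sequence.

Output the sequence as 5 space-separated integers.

Answer: 7 3 3 5 6

Derivation:
Step 1: leaves = {1,2,4}. Remove smallest leaf 1, emit neighbor 7.
Step 2: leaves = {2,4,7}. Remove smallest leaf 2, emit neighbor 3.
Step 3: leaves = {4,7}. Remove smallest leaf 4, emit neighbor 3.
Step 4: leaves = {3,7}. Remove smallest leaf 3, emit neighbor 5.
Step 5: leaves = {5,7}. Remove smallest leaf 5, emit neighbor 6.
Done: 2 vertices remain (6, 7). Sequence = [7 3 3 5 6]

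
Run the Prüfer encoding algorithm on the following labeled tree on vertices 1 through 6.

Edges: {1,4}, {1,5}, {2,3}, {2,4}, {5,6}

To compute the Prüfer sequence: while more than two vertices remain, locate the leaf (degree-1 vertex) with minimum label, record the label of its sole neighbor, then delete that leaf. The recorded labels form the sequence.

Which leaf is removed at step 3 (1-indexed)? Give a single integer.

Step 1: current leaves = {3,6}. Remove leaf 3 (neighbor: 2).
Step 2: current leaves = {2,6}. Remove leaf 2 (neighbor: 4).
Step 3: current leaves = {4,6}. Remove leaf 4 (neighbor: 1).

Answer: 4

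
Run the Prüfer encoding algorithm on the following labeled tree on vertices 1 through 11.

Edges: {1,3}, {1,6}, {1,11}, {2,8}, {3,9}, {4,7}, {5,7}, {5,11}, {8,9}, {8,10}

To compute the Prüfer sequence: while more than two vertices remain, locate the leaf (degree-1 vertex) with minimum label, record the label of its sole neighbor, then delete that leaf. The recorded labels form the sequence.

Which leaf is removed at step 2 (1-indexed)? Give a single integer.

Answer: 4

Derivation:
Step 1: current leaves = {2,4,6,10}. Remove leaf 2 (neighbor: 8).
Step 2: current leaves = {4,6,10}. Remove leaf 4 (neighbor: 7).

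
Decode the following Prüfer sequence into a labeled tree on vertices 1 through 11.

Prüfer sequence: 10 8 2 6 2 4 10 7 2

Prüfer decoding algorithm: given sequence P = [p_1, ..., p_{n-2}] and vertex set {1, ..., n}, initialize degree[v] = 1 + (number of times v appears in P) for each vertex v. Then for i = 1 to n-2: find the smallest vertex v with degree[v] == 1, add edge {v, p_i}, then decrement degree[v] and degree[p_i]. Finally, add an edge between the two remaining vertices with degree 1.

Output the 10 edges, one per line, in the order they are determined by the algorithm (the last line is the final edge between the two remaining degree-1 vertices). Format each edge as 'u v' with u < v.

Initial degrees: {1:1, 2:4, 3:1, 4:2, 5:1, 6:2, 7:2, 8:2, 9:1, 10:3, 11:1}
Step 1: smallest deg-1 vertex = 1, p_1 = 10. Add edge {1,10}. Now deg[1]=0, deg[10]=2.
Step 2: smallest deg-1 vertex = 3, p_2 = 8. Add edge {3,8}. Now deg[3]=0, deg[8]=1.
Step 3: smallest deg-1 vertex = 5, p_3 = 2. Add edge {2,5}. Now deg[5]=0, deg[2]=3.
Step 4: smallest deg-1 vertex = 8, p_4 = 6. Add edge {6,8}. Now deg[8]=0, deg[6]=1.
Step 5: smallest deg-1 vertex = 6, p_5 = 2. Add edge {2,6}. Now deg[6]=0, deg[2]=2.
Step 6: smallest deg-1 vertex = 9, p_6 = 4. Add edge {4,9}. Now deg[9]=0, deg[4]=1.
Step 7: smallest deg-1 vertex = 4, p_7 = 10. Add edge {4,10}. Now deg[4]=0, deg[10]=1.
Step 8: smallest deg-1 vertex = 10, p_8 = 7. Add edge {7,10}. Now deg[10]=0, deg[7]=1.
Step 9: smallest deg-1 vertex = 7, p_9 = 2. Add edge {2,7}. Now deg[7]=0, deg[2]=1.
Final: two remaining deg-1 vertices are 2, 11. Add edge {2,11}.

Answer: 1 10
3 8
2 5
6 8
2 6
4 9
4 10
7 10
2 7
2 11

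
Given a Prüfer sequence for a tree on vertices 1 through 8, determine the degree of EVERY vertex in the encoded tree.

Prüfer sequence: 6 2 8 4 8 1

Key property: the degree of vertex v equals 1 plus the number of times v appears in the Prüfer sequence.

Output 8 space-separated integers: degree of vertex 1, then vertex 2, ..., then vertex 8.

p_1 = 6: count[6] becomes 1
p_2 = 2: count[2] becomes 1
p_3 = 8: count[8] becomes 1
p_4 = 4: count[4] becomes 1
p_5 = 8: count[8] becomes 2
p_6 = 1: count[1] becomes 1
Degrees (1 + count): deg[1]=1+1=2, deg[2]=1+1=2, deg[3]=1+0=1, deg[4]=1+1=2, deg[5]=1+0=1, deg[6]=1+1=2, deg[7]=1+0=1, deg[8]=1+2=3

Answer: 2 2 1 2 1 2 1 3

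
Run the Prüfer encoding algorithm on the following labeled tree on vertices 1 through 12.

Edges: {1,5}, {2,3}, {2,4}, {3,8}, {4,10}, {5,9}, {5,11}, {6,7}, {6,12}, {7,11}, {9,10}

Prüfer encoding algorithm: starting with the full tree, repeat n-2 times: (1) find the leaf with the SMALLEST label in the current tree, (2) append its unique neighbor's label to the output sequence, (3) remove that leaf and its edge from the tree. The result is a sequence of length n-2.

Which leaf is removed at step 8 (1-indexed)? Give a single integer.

Step 1: current leaves = {1,8,12}. Remove leaf 1 (neighbor: 5).
Step 2: current leaves = {8,12}. Remove leaf 8 (neighbor: 3).
Step 3: current leaves = {3,12}. Remove leaf 3 (neighbor: 2).
Step 4: current leaves = {2,12}. Remove leaf 2 (neighbor: 4).
Step 5: current leaves = {4,12}. Remove leaf 4 (neighbor: 10).
Step 6: current leaves = {10,12}. Remove leaf 10 (neighbor: 9).
Step 7: current leaves = {9,12}. Remove leaf 9 (neighbor: 5).
Step 8: current leaves = {5,12}. Remove leaf 5 (neighbor: 11).

Answer: 5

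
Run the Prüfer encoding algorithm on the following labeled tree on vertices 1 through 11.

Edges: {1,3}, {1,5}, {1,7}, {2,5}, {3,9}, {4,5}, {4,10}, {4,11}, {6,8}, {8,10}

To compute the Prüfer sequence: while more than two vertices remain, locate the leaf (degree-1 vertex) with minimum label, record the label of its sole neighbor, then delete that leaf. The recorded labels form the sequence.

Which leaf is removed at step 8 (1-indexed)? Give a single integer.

Answer: 5

Derivation:
Step 1: current leaves = {2,6,7,9,11}. Remove leaf 2 (neighbor: 5).
Step 2: current leaves = {6,7,9,11}. Remove leaf 6 (neighbor: 8).
Step 3: current leaves = {7,8,9,11}. Remove leaf 7 (neighbor: 1).
Step 4: current leaves = {8,9,11}. Remove leaf 8 (neighbor: 10).
Step 5: current leaves = {9,10,11}. Remove leaf 9 (neighbor: 3).
Step 6: current leaves = {3,10,11}. Remove leaf 3 (neighbor: 1).
Step 7: current leaves = {1,10,11}. Remove leaf 1 (neighbor: 5).
Step 8: current leaves = {5,10,11}. Remove leaf 5 (neighbor: 4).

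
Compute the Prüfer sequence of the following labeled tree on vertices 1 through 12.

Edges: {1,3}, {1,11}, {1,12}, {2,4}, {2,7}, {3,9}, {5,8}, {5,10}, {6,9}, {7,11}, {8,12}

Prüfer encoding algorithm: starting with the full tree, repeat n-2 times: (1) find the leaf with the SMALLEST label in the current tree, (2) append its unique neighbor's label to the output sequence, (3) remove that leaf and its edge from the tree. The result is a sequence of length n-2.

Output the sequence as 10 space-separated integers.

Answer: 2 7 9 11 3 1 5 8 12 1

Derivation:
Step 1: leaves = {4,6,10}. Remove smallest leaf 4, emit neighbor 2.
Step 2: leaves = {2,6,10}. Remove smallest leaf 2, emit neighbor 7.
Step 3: leaves = {6,7,10}. Remove smallest leaf 6, emit neighbor 9.
Step 4: leaves = {7,9,10}. Remove smallest leaf 7, emit neighbor 11.
Step 5: leaves = {9,10,11}. Remove smallest leaf 9, emit neighbor 3.
Step 6: leaves = {3,10,11}. Remove smallest leaf 3, emit neighbor 1.
Step 7: leaves = {10,11}. Remove smallest leaf 10, emit neighbor 5.
Step 8: leaves = {5,11}. Remove smallest leaf 5, emit neighbor 8.
Step 9: leaves = {8,11}. Remove smallest leaf 8, emit neighbor 12.
Step 10: leaves = {11,12}. Remove smallest leaf 11, emit neighbor 1.
Done: 2 vertices remain (1, 12). Sequence = [2 7 9 11 3 1 5 8 12 1]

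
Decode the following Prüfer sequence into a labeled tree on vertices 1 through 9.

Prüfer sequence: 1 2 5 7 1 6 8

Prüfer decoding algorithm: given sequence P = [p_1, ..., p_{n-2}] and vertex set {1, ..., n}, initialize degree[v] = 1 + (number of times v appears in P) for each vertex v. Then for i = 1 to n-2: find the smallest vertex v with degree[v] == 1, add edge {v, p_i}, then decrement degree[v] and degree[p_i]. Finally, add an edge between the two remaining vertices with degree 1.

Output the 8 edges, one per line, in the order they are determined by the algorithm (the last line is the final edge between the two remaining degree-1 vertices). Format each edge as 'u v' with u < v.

Initial degrees: {1:3, 2:2, 3:1, 4:1, 5:2, 6:2, 7:2, 8:2, 9:1}
Step 1: smallest deg-1 vertex = 3, p_1 = 1. Add edge {1,3}. Now deg[3]=0, deg[1]=2.
Step 2: smallest deg-1 vertex = 4, p_2 = 2. Add edge {2,4}. Now deg[4]=0, deg[2]=1.
Step 3: smallest deg-1 vertex = 2, p_3 = 5. Add edge {2,5}. Now deg[2]=0, deg[5]=1.
Step 4: smallest deg-1 vertex = 5, p_4 = 7. Add edge {5,7}. Now deg[5]=0, deg[7]=1.
Step 5: smallest deg-1 vertex = 7, p_5 = 1. Add edge {1,7}. Now deg[7]=0, deg[1]=1.
Step 6: smallest deg-1 vertex = 1, p_6 = 6. Add edge {1,6}. Now deg[1]=0, deg[6]=1.
Step 7: smallest deg-1 vertex = 6, p_7 = 8. Add edge {6,8}. Now deg[6]=0, deg[8]=1.
Final: two remaining deg-1 vertices are 8, 9. Add edge {8,9}.

Answer: 1 3
2 4
2 5
5 7
1 7
1 6
6 8
8 9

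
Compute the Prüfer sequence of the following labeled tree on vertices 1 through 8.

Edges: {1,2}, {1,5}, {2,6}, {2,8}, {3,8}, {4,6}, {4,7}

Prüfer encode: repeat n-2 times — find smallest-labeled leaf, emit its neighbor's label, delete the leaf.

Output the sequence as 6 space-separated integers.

Step 1: leaves = {3,5,7}. Remove smallest leaf 3, emit neighbor 8.
Step 2: leaves = {5,7,8}. Remove smallest leaf 5, emit neighbor 1.
Step 3: leaves = {1,7,8}. Remove smallest leaf 1, emit neighbor 2.
Step 4: leaves = {7,8}. Remove smallest leaf 7, emit neighbor 4.
Step 5: leaves = {4,8}. Remove smallest leaf 4, emit neighbor 6.
Step 6: leaves = {6,8}. Remove smallest leaf 6, emit neighbor 2.
Done: 2 vertices remain (2, 8). Sequence = [8 1 2 4 6 2]

Answer: 8 1 2 4 6 2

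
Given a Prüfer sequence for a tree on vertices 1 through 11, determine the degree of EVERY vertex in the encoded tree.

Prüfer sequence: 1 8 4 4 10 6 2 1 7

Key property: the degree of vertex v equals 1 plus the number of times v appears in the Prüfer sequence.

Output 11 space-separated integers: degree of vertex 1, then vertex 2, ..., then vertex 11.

p_1 = 1: count[1] becomes 1
p_2 = 8: count[8] becomes 1
p_3 = 4: count[4] becomes 1
p_4 = 4: count[4] becomes 2
p_5 = 10: count[10] becomes 1
p_6 = 6: count[6] becomes 1
p_7 = 2: count[2] becomes 1
p_8 = 1: count[1] becomes 2
p_9 = 7: count[7] becomes 1
Degrees (1 + count): deg[1]=1+2=3, deg[2]=1+1=2, deg[3]=1+0=1, deg[4]=1+2=3, deg[5]=1+0=1, deg[6]=1+1=2, deg[7]=1+1=2, deg[8]=1+1=2, deg[9]=1+0=1, deg[10]=1+1=2, deg[11]=1+0=1

Answer: 3 2 1 3 1 2 2 2 1 2 1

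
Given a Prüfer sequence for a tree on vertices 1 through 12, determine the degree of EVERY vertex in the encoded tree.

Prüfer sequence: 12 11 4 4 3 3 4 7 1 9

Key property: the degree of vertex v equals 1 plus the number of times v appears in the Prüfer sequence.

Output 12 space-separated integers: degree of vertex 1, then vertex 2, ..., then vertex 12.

p_1 = 12: count[12] becomes 1
p_2 = 11: count[11] becomes 1
p_3 = 4: count[4] becomes 1
p_4 = 4: count[4] becomes 2
p_5 = 3: count[3] becomes 1
p_6 = 3: count[3] becomes 2
p_7 = 4: count[4] becomes 3
p_8 = 7: count[7] becomes 1
p_9 = 1: count[1] becomes 1
p_10 = 9: count[9] becomes 1
Degrees (1 + count): deg[1]=1+1=2, deg[2]=1+0=1, deg[3]=1+2=3, deg[4]=1+3=4, deg[5]=1+0=1, deg[6]=1+0=1, deg[7]=1+1=2, deg[8]=1+0=1, deg[9]=1+1=2, deg[10]=1+0=1, deg[11]=1+1=2, deg[12]=1+1=2

Answer: 2 1 3 4 1 1 2 1 2 1 2 2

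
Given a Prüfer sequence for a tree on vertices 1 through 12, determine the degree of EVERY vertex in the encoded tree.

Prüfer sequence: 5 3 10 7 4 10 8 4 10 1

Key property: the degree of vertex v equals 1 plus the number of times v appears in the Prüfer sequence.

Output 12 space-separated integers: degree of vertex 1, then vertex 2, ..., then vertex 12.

Answer: 2 1 2 3 2 1 2 2 1 4 1 1

Derivation:
p_1 = 5: count[5] becomes 1
p_2 = 3: count[3] becomes 1
p_3 = 10: count[10] becomes 1
p_4 = 7: count[7] becomes 1
p_5 = 4: count[4] becomes 1
p_6 = 10: count[10] becomes 2
p_7 = 8: count[8] becomes 1
p_8 = 4: count[4] becomes 2
p_9 = 10: count[10] becomes 3
p_10 = 1: count[1] becomes 1
Degrees (1 + count): deg[1]=1+1=2, deg[2]=1+0=1, deg[3]=1+1=2, deg[4]=1+2=3, deg[5]=1+1=2, deg[6]=1+0=1, deg[7]=1+1=2, deg[8]=1+1=2, deg[9]=1+0=1, deg[10]=1+3=4, deg[11]=1+0=1, deg[12]=1+0=1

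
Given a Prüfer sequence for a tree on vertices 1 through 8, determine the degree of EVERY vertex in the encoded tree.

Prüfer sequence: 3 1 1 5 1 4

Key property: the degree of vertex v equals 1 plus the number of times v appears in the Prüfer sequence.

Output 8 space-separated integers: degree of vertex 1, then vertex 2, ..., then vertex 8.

Answer: 4 1 2 2 2 1 1 1

Derivation:
p_1 = 3: count[3] becomes 1
p_2 = 1: count[1] becomes 1
p_3 = 1: count[1] becomes 2
p_4 = 5: count[5] becomes 1
p_5 = 1: count[1] becomes 3
p_6 = 4: count[4] becomes 1
Degrees (1 + count): deg[1]=1+3=4, deg[2]=1+0=1, deg[3]=1+1=2, deg[4]=1+1=2, deg[5]=1+1=2, deg[6]=1+0=1, deg[7]=1+0=1, deg[8]=1+0=1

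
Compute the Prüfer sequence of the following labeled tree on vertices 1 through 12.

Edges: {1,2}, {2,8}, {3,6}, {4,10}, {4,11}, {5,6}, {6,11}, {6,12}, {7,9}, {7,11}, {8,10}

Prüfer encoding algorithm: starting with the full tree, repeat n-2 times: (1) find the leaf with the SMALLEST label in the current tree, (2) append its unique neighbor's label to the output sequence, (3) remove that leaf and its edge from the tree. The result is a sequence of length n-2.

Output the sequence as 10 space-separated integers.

Step 1: leaves = {1,3,5,9,12}. Remove smallest leaf 1, emit neighbor 2.
Step 2: leaves = {2,3,5,9,12}. Remove smallest leaf 2, emit neighbor 8.
Step 3: leaves = {3,5,8,9,12}. Remove smallest leaf 3, emit neighbor 6.
Step 4: leaves = {5,8,9,12}. Remove smallest leaf 5, emit neighbor 6.
Step 5: leaves = {8,9,12}. Remove smallest leaf 8, emit neighbor 10.
Step 6: leaves = {9,10,12}. Remove smallest leaf 9, emit neighbor 7.
Step 7: leaves = {7,10,12}. Remove smallest leaf 7, emit neighbor 11.
Step 8: leaves = {10,12}. Remove smallest leaf 10, emit neighbor 4.
Step 9: leaves = {4,12}. Remove smallest leaf 4, emit neighbor 11.
Step 10: leaves = {11,12}. Remove smallest leaf 11, emit neighbor 6.
Done: 2 vertices remain (6, 12). Sequence = [2 8 6 6 10 7 11 4 11 6]

Answer: 2 8 6 6 10 7 11 4 11 6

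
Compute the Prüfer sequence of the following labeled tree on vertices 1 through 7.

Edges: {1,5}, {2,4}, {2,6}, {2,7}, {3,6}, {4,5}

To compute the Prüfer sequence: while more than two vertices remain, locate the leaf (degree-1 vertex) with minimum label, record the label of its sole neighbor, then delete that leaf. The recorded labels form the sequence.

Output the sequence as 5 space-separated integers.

Answer: 5 6 4 2 2

Derivation:
Step 1: leaves = {1,3,7}. Remove smallest leaf 1, emit neighbor 5.
Step 2: leaves = {3,5,7}. Remove smallest leaf 3, emit neighbor 6.
Step 3: leaves = {5,6,7}. Remove smallest leaf 5, emit neighbor 4.
Step 4: leaves = {4,6,7}. Remove smallest leaf 4, emit neighbor 2.
Step 5: leaves = {6,7}. Remove smallest leaf 6, emit neighbor 2.
Done: 2 vertices remain (2, 7). Sequence = [5 6 4 2 2]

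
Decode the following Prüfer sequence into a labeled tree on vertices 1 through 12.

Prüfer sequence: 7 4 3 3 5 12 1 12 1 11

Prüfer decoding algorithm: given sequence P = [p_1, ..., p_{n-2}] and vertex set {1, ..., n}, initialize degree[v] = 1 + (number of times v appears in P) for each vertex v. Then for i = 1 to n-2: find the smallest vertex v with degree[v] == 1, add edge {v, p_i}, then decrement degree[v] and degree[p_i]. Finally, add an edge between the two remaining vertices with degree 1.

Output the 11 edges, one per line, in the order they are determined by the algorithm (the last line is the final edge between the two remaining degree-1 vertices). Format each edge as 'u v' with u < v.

Answer: 2 7
4 6
3 4
3 7
3 5
5 12
1 8
9 12
1 10
1 11
11 12

Derivation:
Initial degrees: {1:3, 2:1, 3:3, 4:2, 5:2, 6:1, 7:2, 8:1, 9:1, 10:1, 11:2, 12:3}
Step 1: smallest deg-1 vertex = 2, p_1 = 7. Add edge {2,7}. Now deg[2]=0, deg[7]=1.
Step 2: smallest deg-1 vertex = 6, p_2 = 4. Add edge {4,6}. Now deg[6]=0, deg[4]=1.
Step 3: smallest deg-1 vertex = 4, p_3 = 3. Add edge {3,4}. Now deg[4]=0, deg[3]=2.
Step 4: smallest deg-1 vertex = 7, p_4 = 3. Add edge {3,7}. Now deg[7]=0, deg[3]=1.
Step 5: smallest deg-1 vertex = 3, p_5 = 5. Add edge {3,5}. Now deg[3]=0, deg[5]=1.
Step 6: smallest deg-1 vertex = 5, p_6 = 12. Add edge {5,12}. Now deg[5]=0, deg[12]=2.
Step 7: smallest deg-1 vertex = 8, p_7 = 1. Add edge {1,8}. Now deg[8]=0, deg[1]=2.
Step 8: smallest deg-1 vertex = 9, p_8 = 12. Add edge {9,12}. Now deg[9]=0, deg[12]=1.
Step 9: smallest deg-1 vertex = 10, p_9 = 1. Add edge {1,10}. Now deg[10]=0, deg[1]=1.
Step 10: smallest deg-1 vertex = 1, p_10 = 11. Add edge {1,11}. Now deg[1]=0, deg[11]=1.
Final: two remaining deg-1 vertices are 11, 12. Add edge {11,12}.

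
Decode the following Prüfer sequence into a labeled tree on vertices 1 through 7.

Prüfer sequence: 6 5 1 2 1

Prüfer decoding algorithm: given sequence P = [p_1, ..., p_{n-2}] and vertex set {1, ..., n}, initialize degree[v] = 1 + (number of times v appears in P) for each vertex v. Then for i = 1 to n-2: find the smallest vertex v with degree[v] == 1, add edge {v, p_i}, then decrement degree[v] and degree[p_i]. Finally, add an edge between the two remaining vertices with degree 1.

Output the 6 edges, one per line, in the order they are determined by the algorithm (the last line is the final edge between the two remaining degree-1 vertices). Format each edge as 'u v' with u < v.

Initial degrees: {1:3, 2:2, 3:1, 4:1, 5:2, 6:2, 7:1}
Step 1: smallest deg-1 vertex = 3, p_1 = 6. Add edge {3,6}. Now deg[3]=0, deg[6]=1.
Step 2: smallest deg-1 vertex = 4, p_2 = 5. Add edge {4,5}. Now deg[4]=0, deg[5]=1.
Step 3: smallest deg-1 vertex = 5, p_3 = 1. Add edge {1,5}. Now deg[5]=0, deg[1]=2.
Step 4: smallest deg-1 vertex = 6, p_4 = 2. Add edge {2,6}. Now deg[6]=0, deg[2]=1.
Step 5: smallest deg-1 vertex = 2, p_5 = 1. Add edge {1,2}. Now deg[2]=0, deg[1]=1.
Final: two remaining deg-1 vertices are 1, 7. Add edge {1,7}.

Answer: 3 6
4 5
1 5
2 6
1 2
1 7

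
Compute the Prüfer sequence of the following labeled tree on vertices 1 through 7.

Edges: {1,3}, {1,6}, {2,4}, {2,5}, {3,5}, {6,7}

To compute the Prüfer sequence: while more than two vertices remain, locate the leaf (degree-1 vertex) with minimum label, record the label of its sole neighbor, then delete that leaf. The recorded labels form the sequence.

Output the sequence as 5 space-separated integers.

Step 1: leaves = {4,7}. Remove smallest leaf 4, emit neighbor 2.
Step 2: leaves = {2,7}. Remove smallest leaf 2, emit neighbor 5.
Step 3: leaves = {5,7}. Remove smallest leaf 5, emit neighbor 3.
Step 4: leaves = {3,7}. Remove smallest leaf 3, emit neighbor 1.
Step 5: leaves = {1,7}. Remove smallest leaf 1, emit neighbor 6.
Done: 2 vertices remain (6, 7). Sequence = [2 5 3 1 6]

Answer: 2 5 3 1 6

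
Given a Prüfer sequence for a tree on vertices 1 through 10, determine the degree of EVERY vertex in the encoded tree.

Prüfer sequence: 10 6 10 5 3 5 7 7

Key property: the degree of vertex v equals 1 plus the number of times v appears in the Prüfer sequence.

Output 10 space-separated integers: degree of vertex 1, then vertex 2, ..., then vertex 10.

p_1 = 10: count[10] becomes 1
p_2 = 6: count[6] becomes 1
p_3 = 10: count[10] becomes 2
p_4 = 5: count[5] becomes 1
p_5 = 3: count[3] becomes 1
p_6 = 5: count[5] becomes 2
p_7 = 7: count[7] becomes 1
p_8 = 7: count[7] becomes 2
Degrees (1 + count): deg[1]=1+0=1, deg[2]=1+0=1, deg[3]=1+1=2, deg[4]=1+0=1, deg[5]=1+2=3, deg[6]=1+1=2, deg[7]=1+2=3, deg[8]=1+0=1, deg[9]=1+0=1, deg[10]=1+2=3

Answer: 1 1 2 1 3 2 3 1 1 3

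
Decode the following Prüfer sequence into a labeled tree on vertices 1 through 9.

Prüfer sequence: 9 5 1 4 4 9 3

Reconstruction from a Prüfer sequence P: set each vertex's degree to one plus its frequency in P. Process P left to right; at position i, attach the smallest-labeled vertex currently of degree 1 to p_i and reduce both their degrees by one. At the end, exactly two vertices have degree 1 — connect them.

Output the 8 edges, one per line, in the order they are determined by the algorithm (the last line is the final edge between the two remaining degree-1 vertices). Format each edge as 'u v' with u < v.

Initial degrees: {1:2, 2:1, 3:2, 4:3, 5:2, 6:1, 7:1, 8:1, 9:3}
Step 1: smallest deg-1 vertex = 2, p_1 = 9. Add edge {2,9}. Now deg[2]=0, deg[9]=2.
Step 2: smallest deg-1 vertex = 6, p_2 = 5. Add edge {5,6}. Now deg[6]=0, deg[5]=1.
Step 3: smallest deg-1 vertex = 5, p_3 = 1. Add edge {1,5}. Now deg[5]=0, deg[1]=1.
Step 4: smallest deg-1 vertex = 1, p_4 = 4. Add edge {1,4}. Now deg[1]=0, deg[4]=2.
Step 5: smallest deg-1 vertex = 7, p_5 = 4. Add edge {4,7}. Now deg[7]=0, deg[4]=1.
Step 6: smallest deg-1 vertex = 4, p_6 = 9. Add edge {4,9}. Now deg[4]=0, deg[9]=1.
Step 7: smallest deg-1 vertex = 8, p_7 = 3. Add edge {3,8}. Now deg[8]=0, deg[3]=1.
Final: two remaining deg-1 vertices are 3, 9. Add edge {3,9}.

Answer: 2 9
5 6
1 5
1 4
4 7
4 9
3 8
3 9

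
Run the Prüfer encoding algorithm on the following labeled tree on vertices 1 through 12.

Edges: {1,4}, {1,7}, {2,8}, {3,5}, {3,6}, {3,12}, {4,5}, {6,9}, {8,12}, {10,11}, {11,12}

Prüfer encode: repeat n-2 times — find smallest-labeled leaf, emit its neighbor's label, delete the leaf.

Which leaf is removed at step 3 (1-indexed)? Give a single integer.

Answer: 1

Derivation:
Step 1: current leaves = {2,7,9,10}. Remove leaf 2 (neighbor: 8).
Step 2: current leaves = {7,8,9,10}. Remove leaf 7 (neighbor: 1).
Step 3: current leaves = {1,8,9,10}. Remove leaf 1 (neighbor: 4).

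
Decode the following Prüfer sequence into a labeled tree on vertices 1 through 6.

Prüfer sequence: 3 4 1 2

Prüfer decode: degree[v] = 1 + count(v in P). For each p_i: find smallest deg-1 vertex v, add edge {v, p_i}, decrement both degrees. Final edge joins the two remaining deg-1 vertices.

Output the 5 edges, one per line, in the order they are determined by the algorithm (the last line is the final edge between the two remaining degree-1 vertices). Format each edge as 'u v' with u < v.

Initial degrees: {1:2, 2:2, 3:2, 4:2, 5:1, 6:1}
Step 1: smallest deg-1 vertex = 5, p_1 = 3. Add edge {3,5}. Now deg[5]=0, deg[3]=1.
Step 2: smallest deg-1 vertex = 3, p_2 = 4. Add edge {3,4}. Now deg[3]=0, deg[4]=1.
Step 3: smallest deg-1 vertex = 4, p_3 = 1. Add edge {1,4}. Now deg[4]=0, deg[1]=1.
Step 4: smallest deg-1 vertex = 1, p_4 = 2. Add edge {1,2}. Now deg[1]=0, deg[2]=1.
Final: two remaining deg-1 vertices are 2, 6. Add edge {2,6}.

Answer: 3 5
3 4
1 4
1 2
2 6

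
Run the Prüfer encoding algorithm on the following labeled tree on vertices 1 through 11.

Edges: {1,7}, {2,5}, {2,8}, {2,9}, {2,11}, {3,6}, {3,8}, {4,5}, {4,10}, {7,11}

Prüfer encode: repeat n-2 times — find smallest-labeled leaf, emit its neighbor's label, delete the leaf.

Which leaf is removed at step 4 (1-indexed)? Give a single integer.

Step 1: current leaves = {1,6,9,10}. Remove leaf 1 (neighbor: 7).
Step 2: current leaves = {6,7,9,10}. Remove leaf 6 (neighbor: 3).
Step 3: current leaves = {3,7,9,10}. Remove leaf 3 (neighbor: 8).
Step 4: current leaves = {7,8,9,10}. Remove leaf 7 (neighbor: 11).

Answer: 7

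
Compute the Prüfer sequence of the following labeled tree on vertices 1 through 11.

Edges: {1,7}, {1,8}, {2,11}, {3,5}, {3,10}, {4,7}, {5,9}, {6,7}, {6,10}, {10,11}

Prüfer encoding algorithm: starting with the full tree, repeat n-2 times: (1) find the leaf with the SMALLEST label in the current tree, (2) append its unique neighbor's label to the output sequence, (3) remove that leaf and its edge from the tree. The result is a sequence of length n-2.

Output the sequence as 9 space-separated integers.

Step 1: leaves = {2,4,8,9}. Remove smallest leaf 2, emit neighbor 11.
Step 2: leaves = {4,8,9,11}. Remove smallest leaf 4, emit neighbor 7.
Step 3: leaves = {8,9,11}. Remove smallest leaf 8, emit neighbor 1.
Step 4: leaves = {1,9,11}. Remove smallest leaf 1, emit neighbor 7.
Step 5: leaves = {7,9,11}. Remove smallest leaf 7, emit neighbor 6.
Step 6: leaves = {6,9,11}. Remove smallest leaf 6, emit neighbor 10.
Step 7: leaves = {9,11}. Remove smallest leaf 9, emit neighbor 5.
Step 8: leaves = {5,11}. Remove smallest leaf 5, emit neighbor 3.
Step 9: leaves = {3,11}. Remove smallest leaf 3, emit neighbor 10.
Done: 2 vertices remain (10, 11). Sequence = [11 7 1 7 6 10 5 3 10]

Answer: 11 7 1 7 6 10 5 3 10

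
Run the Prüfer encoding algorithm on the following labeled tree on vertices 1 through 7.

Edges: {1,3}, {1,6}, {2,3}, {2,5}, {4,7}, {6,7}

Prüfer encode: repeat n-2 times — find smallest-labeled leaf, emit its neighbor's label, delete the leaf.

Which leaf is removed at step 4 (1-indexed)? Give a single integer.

Step 1: current leaves = {4,5}. Remove leaf 4 (neighbor: 7).
Step 2: current leaves = {5,7}. Remove leaf 5 (neighbor: 2).
Step 3: current leaves = {2,7}. Remove leaf 2 (neighbor: 3).
Step 4: current leaves = {3,7}. Remove leaf 3 (neighbor: 1).

Answer: 3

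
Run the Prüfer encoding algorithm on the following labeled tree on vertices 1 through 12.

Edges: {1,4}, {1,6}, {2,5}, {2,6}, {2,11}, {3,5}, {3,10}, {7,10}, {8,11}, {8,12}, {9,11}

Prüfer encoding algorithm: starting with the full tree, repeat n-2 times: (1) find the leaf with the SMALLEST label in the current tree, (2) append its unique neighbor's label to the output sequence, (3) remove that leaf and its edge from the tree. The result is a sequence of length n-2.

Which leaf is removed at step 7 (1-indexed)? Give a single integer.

Answer: 3

Derivation:
Step 1: current leaves = {4,7,9,12}. Remove leaf 4 (neighbor: 1).
Step 2: current leaves = {1,7,9,12}. Remove leaf 1 (neighbor: 6).
Step 3: current leaves = {6,7,9,12}. Remove leaf 6 (neighbor: 2).
Step 4: current leaves = {7,9,12}. Remove leaf 7 (neighbor: 10).
Step 5: current leaves = {9,10,12}. Remove leaf 9 (neighbor: 11).
Step 6: current leaves = {10,12}. Remove leaf 10 (neighbor: 3).
Step 7: current leaves = {3,12}. Remove leaf 3 (neighbor: 5).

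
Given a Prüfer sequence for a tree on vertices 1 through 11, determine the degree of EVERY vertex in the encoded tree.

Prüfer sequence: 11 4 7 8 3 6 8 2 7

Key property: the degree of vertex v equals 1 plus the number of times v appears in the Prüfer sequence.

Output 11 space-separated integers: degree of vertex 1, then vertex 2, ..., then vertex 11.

p_1 = 11: count[11] becomes 1
p_2 = 4: count[4] becomes 1
p_3 = 7: count[7] becomes 1
p_4 = 8: count[8] becomes 1
p_5 = 3: count[3] becomes 1
p_6 = 6: count[6] becomes 1
p_7 = 8: count[8] becomes 2
p_8 = 2: count[2] becomes 1
p_9 = 7: count[7] becomes 2
Degrees (1 + count): deg[1]=1+0=1, deg[2]=1+1=2, deg[3]=1+1=2, deg[4]=1+1=2, deg[5]=1+0=1, deg[6]=1+1=2, deg[7]=1+2=3, deg[8]=1+2=3, deg[9]=1+0=1, deg[10]=1+0=1, deg[11]=1+1=2

Answer: 1 2 2 2 1 2 3 3 1 1 2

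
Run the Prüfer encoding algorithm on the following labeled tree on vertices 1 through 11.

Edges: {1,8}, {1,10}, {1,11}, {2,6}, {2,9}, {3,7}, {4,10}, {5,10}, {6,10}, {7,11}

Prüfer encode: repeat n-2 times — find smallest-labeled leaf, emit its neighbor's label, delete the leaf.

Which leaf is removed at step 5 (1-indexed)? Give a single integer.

Answer: 8

Derivation:
Step 1: current leaves = {3,4,5,8,9}. Remove leaf 3 (neighbor: 7).
Step 2: current leaves = {4,5,7,8,9}. Remove leaf 4 (neighbor: 10).
Step 3: current leaves = {5,7,8,9}. Remove leaf 5 (neighbor: 10).
Step 4: current leaves = {7,8,9}. Remove leaf 7 (neighbor: 11).
Step 5: current leaves = {8,9,11}. Remove leaf 8 (neighbor: 1).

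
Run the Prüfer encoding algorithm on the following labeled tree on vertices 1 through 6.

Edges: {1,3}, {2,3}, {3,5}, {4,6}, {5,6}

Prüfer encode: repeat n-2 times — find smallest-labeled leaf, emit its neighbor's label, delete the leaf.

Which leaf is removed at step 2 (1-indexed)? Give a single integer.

Step 1: current leaves = {1,2,4}. Remove leaf 1 (neighbor: 3).
Step 2: current leaves = {2,4}. Remove leaf 2 (neighbor: 3).

Answer: 2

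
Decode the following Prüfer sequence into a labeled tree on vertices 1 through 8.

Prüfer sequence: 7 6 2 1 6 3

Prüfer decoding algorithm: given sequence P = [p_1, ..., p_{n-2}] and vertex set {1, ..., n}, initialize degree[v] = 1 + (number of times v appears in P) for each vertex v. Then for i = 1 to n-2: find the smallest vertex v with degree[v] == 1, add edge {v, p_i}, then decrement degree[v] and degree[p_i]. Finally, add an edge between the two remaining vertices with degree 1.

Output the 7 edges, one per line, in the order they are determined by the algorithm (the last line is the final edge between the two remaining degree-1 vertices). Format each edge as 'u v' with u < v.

Initial degrees: {1:2, 2:2, 3:2, 4:1, 5:1, 6:3, 7:2, 8:1}
Step 1: smallest deg-1 vertex = 4, p_1 = 7. Add edge {4,7}. Now deg[4]=0, deg[7]=1.
Step 2: smallest deg-1 vertex = 5, p_2 = 6. Add edge {5,6}. Now deg[5]=0, deg[6]=2.
Step 3: smallest deg-1 vertex = 7, p_3 = 2. Add edge {2,7}. Now deg[7]=0, deg[2]=1.
Step 4: smallest deg-1 vertex = 2, p_4 = 1. Add edge {1,2}. Now deg[2]=0, deg[1]=1.
Step 5: smallest deg-1 vertex = 1, p_5 = 6. Add edge {1,6}. Now deg[1]=0, deg[6]=1.
Step 6: smallest deg-1 vertex = 6, p_6 = 3. Add edge {3,6}. Now deg[6]=0, deg[3]=1.
Final: two remaining deg-1 vertices are 3, 8. Add edge {3,8}.

Answer: 4 7
5 6
2 7
1 2
1 6
3 6
3 8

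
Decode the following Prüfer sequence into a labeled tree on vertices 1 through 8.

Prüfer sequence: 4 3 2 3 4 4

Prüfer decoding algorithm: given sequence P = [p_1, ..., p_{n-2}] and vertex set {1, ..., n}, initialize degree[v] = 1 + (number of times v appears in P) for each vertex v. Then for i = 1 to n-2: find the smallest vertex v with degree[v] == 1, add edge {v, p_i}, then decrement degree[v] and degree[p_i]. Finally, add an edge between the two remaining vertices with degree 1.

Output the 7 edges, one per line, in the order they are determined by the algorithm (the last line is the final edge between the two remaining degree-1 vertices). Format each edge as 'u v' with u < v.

Answer: 1 4
3 5
2 6
2 3
3 4
4 7
4 8

Derivation:
Initial degrees: {1:1, 2:2, 3:3, 4:4, 5:1, 6:1, 7:1, 8:1}
Step 1: smallest deg-1 vertex = 1, p_1 = 4. Add edge {1,4}. Now deg[1]=0, deg[4]=3.
Step 2: smallest deg-1 vertex = 5, p_2 = 3. Add edge {3,5}. Now deg[5]=0, deg[3]=2.
Step 3: smallest deg-1 vertex = 6, p_3 = 2. Add edge {2,6}. Now deg[6]=0, deg[2]=1.
Step 4: smallest deg-1 vertex = 2, p_4 = 3. Add edge {2,3}. Now deg[2]=0, deg[3]=1.
Step 5: smallest deg-1 vertex = 3, p_5 = 4. Add edge {3,4}. Now deg[3]=0, deg[4]=2.
Step 6: smallest deg-1 vertex = 7, p_6 = 4. Add edge {4,7}. Now deg[7]=0, deg[4]=1.
Final: two remaining deg-1 vertices are 4, 8. Add edge {4,8}.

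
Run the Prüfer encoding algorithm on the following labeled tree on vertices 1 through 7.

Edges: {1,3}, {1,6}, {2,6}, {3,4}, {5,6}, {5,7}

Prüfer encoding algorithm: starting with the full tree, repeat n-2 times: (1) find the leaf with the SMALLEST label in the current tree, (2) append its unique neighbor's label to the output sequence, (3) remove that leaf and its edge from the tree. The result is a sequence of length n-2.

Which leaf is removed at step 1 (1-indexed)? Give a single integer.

Step 1: current leaves = {2,4,7}. Remove leaf 2 (neighbor: 6).

Answer: 2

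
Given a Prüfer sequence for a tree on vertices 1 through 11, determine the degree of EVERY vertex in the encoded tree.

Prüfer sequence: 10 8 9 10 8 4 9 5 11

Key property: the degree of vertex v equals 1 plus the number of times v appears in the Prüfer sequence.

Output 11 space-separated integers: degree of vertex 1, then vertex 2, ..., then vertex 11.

Answer: 1 1 1 2 2 1 1 3 3 3 2

Derivation:
p_1 = 10: count[10] becomes 1
p_2 = 8: count[8] becomes 1
p_3 = 9: count[9] becomes 1
p_4 = 10: count[10] becomes 2
p_5 = 8: count[8] becomes 2
p_6 = 4: count[4] becomes 1
p_7 = 9: count[9] becomes 2
p_8 = 5: count[5] becomes 1
p_9 = 11: count[11] becomes 1
Degrees (1 + count): deg[1]=1+0=1, deg[2]=1+0=1, deg[3]=1+0=1, deg[4]=1+1=2, deg[5]=1+1=2, deg[6]=1+0=1, deg[7]=1+0=1, deg[8]=1+2=3, deg[9]=1+2=3, deg[10]=1+2=3, deg[11]=1+1=2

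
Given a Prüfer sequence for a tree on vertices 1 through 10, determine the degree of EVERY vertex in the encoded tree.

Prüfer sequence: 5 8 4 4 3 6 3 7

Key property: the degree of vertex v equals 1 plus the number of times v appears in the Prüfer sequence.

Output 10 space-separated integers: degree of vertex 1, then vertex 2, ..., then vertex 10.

Answer: 1 1 3 3 2 2 2 2 1 1

Derivation:
p_1 = 5: count[5] becomes 1
p_2 = 8: count[8] becomes 1
p_3 = 4: count[4] becomes 1
p_4 = 4: count[4] becomes 2
p_5 = 3: count[3] becomes 1
p_6 = 6: count[6] becomes 1
p_7 = 3: count[3] becomes 2
p_8 = 7: count[7] becomes 1
Degrees (1 + count): deg[1]=1+0=1, deg[2]=1+0=1, deg[3]=1+2=3, deg[4]=1+2=3, deg[5]=1+1=2, deg[6]=1+1=2, deg[7]=1+1=2, deg[8]=1+1=2, deg[9]=1+0=1, deg[10]=1+0=1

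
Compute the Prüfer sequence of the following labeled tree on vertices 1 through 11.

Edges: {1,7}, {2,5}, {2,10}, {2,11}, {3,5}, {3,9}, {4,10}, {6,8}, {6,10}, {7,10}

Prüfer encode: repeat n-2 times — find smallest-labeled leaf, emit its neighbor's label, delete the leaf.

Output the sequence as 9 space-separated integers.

Answer: 7 10 10 6 10 3 5 2 2

Derivation:
Step 1: leaves = {1,4,8,9,11}. Remove smallest leaf 1, emit neighbor 7.
Step 2: leaves = {4,7,8,9,11}. Remove smallest leaf 4, emit neighbor 10.
Step 3: leaves = {7,8,9,11}. Remove smallest leaf 7, emit neighbor 10.
Step 4: leaves = {8,9,11}. Remove smallest leaf 8, emit neighbor 6.
Step 5: leaves = {6,9,11}. Remove smallest leaf 6, emit neighbor 10.
Step 6: leaves = {9,10,11}. Remove smallest leaf 9, emit neighbor 3.
Step 7: leaves = {3,10,11}. Remove smallest leaf 3, emit neighbor 5.
Step 8: leaves = {5,10,11}. Remove smallest leaf 5, emit neighbor 2.
Step 9: leaves = {10,11}. Remove smallest leaf 10, emit neighbor 2.
Done: 2 vertices remain (2, 11). Sequence = [7 10 10 6 10 3 5 2 2]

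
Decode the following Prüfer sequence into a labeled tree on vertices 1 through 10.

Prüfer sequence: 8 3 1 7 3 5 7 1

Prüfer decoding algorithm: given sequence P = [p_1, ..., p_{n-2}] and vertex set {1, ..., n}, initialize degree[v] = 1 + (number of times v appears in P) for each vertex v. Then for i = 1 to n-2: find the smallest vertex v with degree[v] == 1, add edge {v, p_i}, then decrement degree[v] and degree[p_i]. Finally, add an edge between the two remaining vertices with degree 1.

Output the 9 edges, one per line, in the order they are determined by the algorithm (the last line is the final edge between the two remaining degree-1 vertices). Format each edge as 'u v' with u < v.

Answer: 2 8
3 4
1 6
7 8
3 9
3 5
5 7
1 7
1 10

Derivation:
Initial degrees: {1:3, 2:1, 3:3, 4:1, 5:2, 6:1, 7:3, 8:2, 9:1, 10:1}
Step 1: smallest deg-1 vertex = 2, p_1 = 8. Add edge {2,8}. Now deg[2]=0, deg[8]=1.
Step 2: smallest deg-1 vertex = 4, p_2 = 3. Add edge {3,4}. Now deg[4]=0, deg[3]=2.
Step 3: smallest deg-1 vertex = 6, p_3 = 1. Add edge {1,6}. Now deg[6]=0, deg[1]=2.
Step 4: smallest deg-1 vertex = 8, p_4 = 7. Add edge {7,8}. Now deg[8]=0, deg[7]=2.
Step 5: smallest deg-1 vertex = 9, p_5 = 3. Add edge {3,9}. Now deg[9]=0, deg[3]=1.
Step 6: smallest deg-1 vertex = 3, p_6 = 5. Add edge {3,5}. Now deg[3]=0, deg[5]=1.
Step 7: smallest deg-1 vertex = 5, p_7 = 7. Add edge {5,7}. Now deg[5]=0, deg[7]=1.
Step 8: smallest deg-1 vertex = 7, p_8 = 1. Add edge {1,7}. Now deg[7]=0, deg[1]=1.
Final: two remaining deg-1 vertices are 1, 10. Add edge {1,10}.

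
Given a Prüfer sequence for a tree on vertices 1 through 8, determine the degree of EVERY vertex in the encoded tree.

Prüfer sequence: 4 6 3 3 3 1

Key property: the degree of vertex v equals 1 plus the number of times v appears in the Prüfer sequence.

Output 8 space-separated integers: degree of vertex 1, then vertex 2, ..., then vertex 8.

Answer: 2 1 4 2 1 2 1 1

Derivation:
p_1 = 4: count[4] becomes 1
p_2 = 6: count[6] becomes 1
p_3 = 3: count[3] becomes 1
p_4 = 3: count[3] becomes 2
p_5 = 3: count[3] becomes 3
p_6 = 1: count[1] becomes 1
Degrees (1 + count): deg[1]=1+1=2, deg[2]=1+0=1, deg[3]=1+3=4, deg[4]=1+1=2, deg[5]=1+0=1, deg[6]=1+1=2, deg[7]=1+0=1, deg[8]=1+0=1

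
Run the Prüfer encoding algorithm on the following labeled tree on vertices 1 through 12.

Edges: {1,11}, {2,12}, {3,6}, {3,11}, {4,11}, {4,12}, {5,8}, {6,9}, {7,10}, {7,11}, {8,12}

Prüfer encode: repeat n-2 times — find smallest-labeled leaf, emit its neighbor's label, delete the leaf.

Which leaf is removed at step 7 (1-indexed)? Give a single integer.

Answer: 3

Derivation:
Step 1: current leaves = {1,2,5,9,10}. Remove leaf 1 (neighbor: 11).
Step 2: current leaves = {2,5,9,10}. Remove leaf 2 (neighbor: 12).
Step 3: current leaves = {5,9,10}. Remove leaf 5 (neighbor: 8).
Step 4: current leaves = {8,9,10}. Remove leaf 8 (neighbor: 12).
Step 5: current leaves = {9,10,12}. Remove leaf 9 (neighbor: 6).
Step 6: current leaves = {6,10,12}. Remove leaf 6 (neighbor: 3).
Step 7: current leaves = {3,10,12}. Remove leaf 3 (neighbor: 11).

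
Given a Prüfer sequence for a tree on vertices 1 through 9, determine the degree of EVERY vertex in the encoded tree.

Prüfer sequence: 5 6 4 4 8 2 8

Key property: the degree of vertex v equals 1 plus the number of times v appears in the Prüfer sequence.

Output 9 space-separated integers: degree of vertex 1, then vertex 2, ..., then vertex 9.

Answer: 1 2 1 3 2 2 1 3 1

Derivation:
p_1 = 5: count[5] becomes 1
p_2 = 6: count[6] becomes 1
p_3 = 4: count[4] becomes 1
p_4 = 4: count[4] becomes 2
p_5 = 8: count[8] becomes 1
p_6 = 2: count[2] becomes 1
p_7 = 8: count[8] becomes 2
Degrees (1 + count): deg[1]=1+0=1, deg[2]=1+1=2, deg[3]=1+0=1, deg[4]=1+2=3, deg[5]=1+1=2, deg[6]=1+1=2, deg[7]=1+0=1, deg[8]=1+2=3, deg[9]=1+0=1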